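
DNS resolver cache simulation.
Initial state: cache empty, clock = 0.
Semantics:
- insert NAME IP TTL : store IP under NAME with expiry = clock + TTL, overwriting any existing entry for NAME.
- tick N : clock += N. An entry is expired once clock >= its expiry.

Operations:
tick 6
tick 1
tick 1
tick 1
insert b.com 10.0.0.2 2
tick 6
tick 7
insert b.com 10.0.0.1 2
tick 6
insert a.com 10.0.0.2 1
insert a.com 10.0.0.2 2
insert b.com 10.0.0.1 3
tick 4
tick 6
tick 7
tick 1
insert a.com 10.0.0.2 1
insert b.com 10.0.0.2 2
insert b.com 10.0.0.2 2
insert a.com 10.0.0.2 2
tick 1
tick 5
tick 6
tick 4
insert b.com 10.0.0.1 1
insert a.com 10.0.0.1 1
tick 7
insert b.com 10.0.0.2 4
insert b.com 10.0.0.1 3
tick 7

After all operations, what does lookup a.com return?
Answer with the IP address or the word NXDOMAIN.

Op 1: tick 6 -> clock=6.
Op 2: tick 1 -> clock=7.
Op 3: tick 1 -> clock=8.
Op 4: tick 1 -> clock=9.
Op 5: insert b.com -> 10.0.0.2 (expiry=9+2=11). clock=9
Op 6: tick 6 -> clock=15. purged={b.com}
Op 7: tick 7 -> clock=22.
Op 8: insert b.com -> 10.0.0.1 (expiry=22+2=24). clock=22
Op 9: tick 6 -> clock=28. purged={b.com}
Op 10: insert a.com -> 10.0.0.2 (expiry=28+1=29). clock=28
Op 11: insert a.com -> 10.0.0.2 (expiry=28+2=30). clock=28
Op 12: insert b.com -> 10.0.0.1 (expiry=28+3=31). clock=28
Op 13: tick 4 -> clock=32. purged={a.com,b.com}
Op 14: tick 6 -> clock=38.
Op 15: tick 7 -> clock=45.
Op 16: tick 1 -> clock=46.
Op 17: insert a.com -> 10.0.0.2 (expiry=46+1=47). clock=46
Op 18: insert b.com -> 10.0.0.2 (expiry=46+2=48). clock=46
Op 19: insert b.com -> 10.0.0.2 (expiry=46+2=48). clock=46
Op 20: insert a.com -> 10.0.0.2 (expiry=46+2=48). clock=46
Op 21: tick 1 -> clock=47.
Op 22: tick 5 -> clock=52. purged={a.com,b.com}
Op 23: tick 6 -> clock=58.
Op 24: tick 4 -> clock=62.
Op 25: insert b.com -> 10.0.0.1 (expiry=62+1=63). clock=62
Op 26: insert a.com -> 10.0.0.1 (expiry=62+1=63). clock=62
Op 27: tick 7 -> clock=69. purged={a.com,b.com}
Op 28: insert b.com -> 10.0.0.2 (expiry=69+4=73). clock=69
Op 29: insert b.com -> 10.0.0.1 (expiry=69+3=72). clock=69
Op 30: tick 7 -> clock=76. purged={b.com}
lookup a.com: not in cache (expired or never inserted)

Answer: NXDOMAIN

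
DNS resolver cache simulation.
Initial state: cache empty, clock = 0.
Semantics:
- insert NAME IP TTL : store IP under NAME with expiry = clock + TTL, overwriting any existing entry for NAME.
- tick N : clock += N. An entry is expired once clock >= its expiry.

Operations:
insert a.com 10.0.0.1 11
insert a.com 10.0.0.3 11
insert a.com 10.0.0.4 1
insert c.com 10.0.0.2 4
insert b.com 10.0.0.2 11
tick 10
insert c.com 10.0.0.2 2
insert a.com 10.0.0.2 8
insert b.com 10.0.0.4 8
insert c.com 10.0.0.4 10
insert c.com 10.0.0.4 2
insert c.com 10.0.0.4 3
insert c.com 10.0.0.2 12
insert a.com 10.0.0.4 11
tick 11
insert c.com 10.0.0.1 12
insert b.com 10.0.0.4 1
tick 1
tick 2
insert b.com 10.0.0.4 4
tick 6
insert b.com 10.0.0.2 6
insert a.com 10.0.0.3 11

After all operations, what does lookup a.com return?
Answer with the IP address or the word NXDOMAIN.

Op 1: insert a.com -> 10.0.0.1 (expiry=0+11=11). clock=0
Op 2: insert a.com -> 10.0.0.3 (expiry=0+11=11). clock=0
Op 3: insert a.com -> 10.0.0.4 (expiry=0+1=1). clock=0
Op 4: insert c.com -> 10.0.0.2 (expiry=0+4=4). clock=0
Op 5: insert b.com -> 10.0.0.2 (expiry=0+11=11). clock=0
Op 6: tick 10 -> clock=10. purged={a.com,c.com}
Op 7: insert c.com -> 10.0.0.2 (expiry=10+2=12). clock=10
Op 8: insert a.com -> 10.0.0.2 (expiry=10+8=18). clock=10
Op 9: insert b.com -> 10.0.0.4 (expiry=10+8=18). clock=10
Op 10: insert c.com -> 10.0.0.4 (expiry=10+10=20). clock=10
Op 11: insert c.com -> 10.0.0.4 (expiry=10+2=12). clock=10
Op 12: insert c.com -> 10.0.0.4 (expiry=10+3=13). clock=10
Op 13: insert c.com -> 10.0.0.2 (expiry=10+12=22). clock=10
Op 14: insert a.com -> 10.0.0.4 (expiry=10+11=21). clock=10
Op 15: tick 11 -> clock=21. purged={a.com,b.com}
Op 16: insert c.com -> 10.0.0.1 (expiry=21+12=33). clock=21
Op 17: insert b.com -> 10.0.0.4 (expiry=21+1=22). clock=21
Op 18: tick 1 -> clock=22. purged={b.com}
Op 19: tick 2 -> clock=24.
Op 20: insert b.com -> 10.0.0.4 (expiry=24+4=28). clock=24
Op 21: tick 6 -> clock=30. purged={b.com}
Op 22: insert b.com -> 10.0.0.2 (expiry=30+6=36). clock=30
Op 23: insert a.com -> 10.0.0.3 (expiry=30+11=41). clock=30
lookup a.com: present, ip=10.0.0.3 expiry=41 > clock=30

Answer: 10.0.0.3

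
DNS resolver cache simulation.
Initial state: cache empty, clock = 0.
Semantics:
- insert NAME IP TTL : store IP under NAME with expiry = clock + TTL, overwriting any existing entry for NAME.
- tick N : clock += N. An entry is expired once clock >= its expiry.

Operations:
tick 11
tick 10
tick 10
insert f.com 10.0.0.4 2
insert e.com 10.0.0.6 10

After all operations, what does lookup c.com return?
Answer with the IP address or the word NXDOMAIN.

Answer: NXDOMAIN

Derivation:
Op 1: tick 11 -> clock=11.
Op 2: tick 10 -> clock=21.
Op 3: tick 10 -> clock=31.
Op 4: insert f.com -> 10.0.0.4 (expiry=31+2=33). clock=31
Op 5: insert e.com -> 10.0.0.6 (expiry=31+10=41). clock=31
lookup c.com: not in cache (expired or never inserted)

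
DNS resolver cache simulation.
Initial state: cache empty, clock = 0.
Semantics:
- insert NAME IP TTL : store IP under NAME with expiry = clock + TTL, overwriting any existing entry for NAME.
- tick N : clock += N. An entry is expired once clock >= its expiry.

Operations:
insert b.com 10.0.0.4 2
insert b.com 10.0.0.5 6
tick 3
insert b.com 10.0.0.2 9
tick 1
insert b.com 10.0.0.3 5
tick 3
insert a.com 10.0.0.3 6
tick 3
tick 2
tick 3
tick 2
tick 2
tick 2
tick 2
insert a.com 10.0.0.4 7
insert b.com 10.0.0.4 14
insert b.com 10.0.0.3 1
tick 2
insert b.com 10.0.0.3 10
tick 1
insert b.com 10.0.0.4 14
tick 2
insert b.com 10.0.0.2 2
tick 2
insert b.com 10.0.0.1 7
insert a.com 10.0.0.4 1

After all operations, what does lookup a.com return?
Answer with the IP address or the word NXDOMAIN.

Answer: 10.0.0.4

Derivation:
Op 1: insert b.com -> 10.0.0.4 (expiry=0+2=2). clock=0
Op 2: insert b.com -> 10.0.0.5 (expiry=0+6=6). clock=0
Op 3: tick 3 -> clock=3.
Op 4: insert b.com -> 10.0.0.2 (expiry=3+9=12). clock=3
Op 5: tick 1 -> clock=4.
Op 6: insert b.com -> 10.0.0.3 (expiry=4+5=9). clock=4
Op 7: tick 3 -> clock=7.
Op 8: insert a.com -> 10.0.0.3 (expiry=7+6=13). clock=7
Op 9: tick 3 -> clock=10. purged={b.com}
Op 10: tick 2 -> clock=12.
Op 11: tick 3 -> clock=15. purged={a.com}
Op 12: tick 2 -> clock=17.
Op 13: tick 2 -> clock=19.
Op 14: tick 2 -> clock=21.
Op 15: tick 2 -> clock=23.
Op 16: insert a.com -> 10.0.0.4 (expiry=23+7=30). clock=23
Op 17: insert b.com -> 10.0.0.4 (expiry=23+14=37). clock=23
Op 18: insert b.com -> 10.0.0.3 (expiry=23+1=24). clock=23
Op 19: tick 2 -> clock=25. purged={b.com}
Op 20: insert b.com -> 10.0.0.3 (expiry=25+10=35). clock=25
Op 21: tick 1 -> clock=26.
Op 22: insert b.com -> 10.0.0.4 (expiry=26+14=40). clock=26
Op 23: tick 2 -> clock=28.
Op 24: insert b.com -> 10.0.0.2 (expiry=28+2=30). clock=28
Op 25: tick 2 -> clock=30. purged={a.com,b.com}
Op 26: insert b.com -> 10.0.0.1 (expiry=30+7=37). clock=30
Op 27: insert a.com -> 10.0.0.4 (expiry=30+1=31). clock=30
lookup a.com: present, ip=10.0.0.4 expiry=31 > clock=30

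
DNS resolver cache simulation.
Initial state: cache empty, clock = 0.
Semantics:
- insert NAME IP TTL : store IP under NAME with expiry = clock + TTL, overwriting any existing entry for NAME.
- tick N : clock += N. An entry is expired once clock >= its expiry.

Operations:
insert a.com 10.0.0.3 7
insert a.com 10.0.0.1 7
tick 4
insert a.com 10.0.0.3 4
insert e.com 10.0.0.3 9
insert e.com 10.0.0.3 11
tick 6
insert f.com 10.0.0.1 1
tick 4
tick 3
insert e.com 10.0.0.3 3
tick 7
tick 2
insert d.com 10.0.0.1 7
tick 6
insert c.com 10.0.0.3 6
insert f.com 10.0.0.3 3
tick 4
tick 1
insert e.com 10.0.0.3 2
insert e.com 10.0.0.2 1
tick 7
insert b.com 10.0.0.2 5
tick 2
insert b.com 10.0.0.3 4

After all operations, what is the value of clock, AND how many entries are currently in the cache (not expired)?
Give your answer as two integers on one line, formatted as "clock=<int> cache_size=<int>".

Answer: clock=46 cache_size=1

Derivation:
Op 1: insert a.com -> 10.0.0.3 (expiry=0+7=7). clock=0
Op 2: insert a.com -> 10.0.0.1 (expiry=0+7=7). clock=0
Op 3: tick 4 -> clock=4.
Op 4: insert a.com -> 10.0.0.3 (expiry=4+4=8). clock=4
Op 5: insert e.com -> 10.0.0.3 (expiry=4+9=13). clock=4
Op 6: insert e.com -> 10.0.0.3 (expiry=4+11=15). clock=4
Op 7: tick 6 -> clock=10. purged={a.com}
Op 8: insert f.com -> 10.0.0.1 (expiry=10+1=11). clock=10
Op 9: tick 4 -> clock=14. purged={f.com}
Op 10: tick 3 -> clock=17. purged={e.com}
Op 11: insert e.com -> 10.0.0.3 (expiry=17+3=20). clock=17
Op 12: tick 7 -> clock=24. purged={e.com}
Op 13: tick 2 -> clock=26.
Op 14: insert d.com -> 10.0.0.1 (expiry=26+7=33). clock=26
Op 15: tick 6 -> clock=32.
Op 16: insert c.com -> 10.0.0.3 (expiry=32+6=38). clock=32
Op 17: insert f.com -> 10.0.0.3 (expiry=32+3=35). clock=32
Op 18: tick 4 -> clock=36. purged={d.com,f.com}
Op 19: tick 1 -> clock=37.
Op 20: insert e.com -> 10.0.0.3 (expiry=37+2=39). clock=37
Op 21: insert e.com -> 10.0.0.2 (expiry=37+1=38). clock=37
Op 22: tick 7 -> clock=44. purged={c.com,e.com}
Op 23: insert b.com -> 10.0.0.2 (expiry=44+5=49). clock=44
Op 24: tick 2 -> clock=46.
Op 25: insert b.com -> 10.0.0.3 (expiry=46+4=50). clock=46
Final clock = 46
Final cache (unexpired): {b.com} -> size=1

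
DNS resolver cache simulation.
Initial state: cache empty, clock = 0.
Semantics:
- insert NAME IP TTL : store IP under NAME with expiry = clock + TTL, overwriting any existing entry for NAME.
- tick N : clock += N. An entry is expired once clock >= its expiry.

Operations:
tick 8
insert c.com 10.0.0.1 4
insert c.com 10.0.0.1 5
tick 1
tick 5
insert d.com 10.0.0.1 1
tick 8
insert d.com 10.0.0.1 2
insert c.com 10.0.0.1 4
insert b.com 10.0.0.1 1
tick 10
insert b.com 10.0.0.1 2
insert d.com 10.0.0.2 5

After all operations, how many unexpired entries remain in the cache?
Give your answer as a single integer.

Op 1: tick 8 -> clock=8.
Op 2: insert c.com -> 10.0.0.1 (expiry=8+4=12). clock=8
Op 3: insert c.com -> 10.0.0.1 (expiry=8+5=13). clock=8
Op 4: tick 1 -> clock=9.
Op 5: tick 5 -> clock=14. purged={c.com}
Op 6: insert d.com -> 10.0.0.1 (expiry=14+1=15). clock=14
Op 7: tick 8 -> clock=22. purged={d.com}
Op 8: insert d.com -> 10.0.0.1 (expiry=22+2=24). clock=22
Op 9: insert c.com -> 10.0.0.1 (expiry=22+4=26). clock=22
Op 10: insert b.com -> 10.0.0.1 (expiry=22+1=23). clock=22
Op 11: tick 10 -> clock=32. purged={b.com,c.com,d.com}
Op 12: insert b.com -> 10.0.0.1 (expiry=32+2=34). clock=32
Op 13: insert d.com -> 10.0.0.2 (expiry=32+5=37). clock=32
Final cache (unexpired): {b.com,d.com} -> size=2

Answer: 2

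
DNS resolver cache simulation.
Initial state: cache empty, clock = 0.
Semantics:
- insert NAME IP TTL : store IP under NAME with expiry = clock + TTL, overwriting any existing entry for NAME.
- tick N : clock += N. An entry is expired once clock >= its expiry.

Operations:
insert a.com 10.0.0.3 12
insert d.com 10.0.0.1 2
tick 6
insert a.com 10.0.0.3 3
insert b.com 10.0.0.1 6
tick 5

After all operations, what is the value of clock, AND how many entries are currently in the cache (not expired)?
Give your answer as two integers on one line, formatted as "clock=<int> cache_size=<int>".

Op 1: insert a.com -> 10.0.0.3 (expiry=0+12=12). clock=0
Op 2: insert d.com -> 10.0.0.1 (expiry=0+2=2). clock=0
Op 3: tick 6 -> clock=6. purged={d.com}
Op 4: insert a.com -> 10.0.0.3 (expiry=6+3=9). clock=6
Op 5: insert b.com -> 10.0.0.1 (expiry=6+6=12). clock=6
Op 6: tick 5 -> clock=11. purged={a.com}
Final clock = 11
Final cache (unexpired): {b.com} -> size=1

Answer: clock=11 cache_size=1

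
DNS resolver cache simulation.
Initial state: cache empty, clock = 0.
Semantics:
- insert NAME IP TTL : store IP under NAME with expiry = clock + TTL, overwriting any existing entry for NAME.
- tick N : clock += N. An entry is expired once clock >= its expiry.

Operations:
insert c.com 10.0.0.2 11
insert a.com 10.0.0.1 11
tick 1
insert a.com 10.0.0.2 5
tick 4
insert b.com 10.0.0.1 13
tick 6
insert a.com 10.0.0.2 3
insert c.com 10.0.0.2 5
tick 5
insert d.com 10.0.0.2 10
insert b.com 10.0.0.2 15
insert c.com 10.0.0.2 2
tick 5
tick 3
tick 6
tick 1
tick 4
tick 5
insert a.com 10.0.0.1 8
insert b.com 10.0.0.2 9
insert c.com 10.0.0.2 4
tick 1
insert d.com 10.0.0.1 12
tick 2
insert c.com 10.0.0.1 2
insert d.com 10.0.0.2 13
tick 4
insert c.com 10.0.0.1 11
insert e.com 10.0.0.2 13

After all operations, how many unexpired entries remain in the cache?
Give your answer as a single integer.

Answer: 5

Derivation:
Op 1: insert c.com -> 10.0.0.2 (expiry=0+11=11). clock=0
Op 2: insert a.com -> 10.0.0.1 (expiry=0+11=11). clock=0
Op 3: tick 1 -> clock=1.
Op 4: insert a.com -> 10.0.0.2 (expiry=1+5=6). clock=1
Op 5: tick 4 -> clock=5.
Op 6: insert b.com -> 10.0.0.1 (expiry=5+13=18). clock=5
Op 7: tick 6 -> clock=11. purged={a.com,c.com}
Op 8: insert a.com -> 10.0.0.2 (expiry=11+3=14). clock=11
Op 9: insert c.com -> 10.0.0.2 (expiry=11+5=16). clock=11
Op 10: tick 5 -> clock=16. purged={a.com,c.com}
Op 11: insert d.com -> 10.0.0.2 (expiry=16+10=26). clock=16
Op 12: insert b.com -> 10.0.0.2 (expiry=16+15=31). clock=16
Op 13: insert c.com -> 10.0.0.2 (expiry=16+2=18). clock=16
Op 14: tick 5 -> clock=21. purged={c.com}
Op 15: tick 3 -> clock=24.
Op 16: tick 6 -> clock=30. purged={d.com}
Op 17: tick 1 -> clock=31. purged={b.com}
Op 18: tick 4 -> clock=35.
Op 19: tick 5 -> clock=40.
Op 20: insert a.com -> 10.0.0.1 (expiry=40+8=48). clock=40
Op 21: insert b.com -> 10.0.0.2 (expiry=40+9=49). clock=40
Op 22: insert c.com -> 10.0.0.2 (expiry=40+4=44). clock=40
Op 23: tick 1 -> clock=41.
Op 24: insert d.com -> 10.0.0.1 (expiry=41+12=53). clock=41
Op 25: tick 2 -> clock=43.
Op 26: insert c.com -> 10.0.0.1 (expiry=43+2=45). clock=43
Op 27: insert d.com -> 10.0.0.2 (expiry=43+13=56). clock=43
Op 28: tick 4 -> clock=47. purged={c.com}
Op 29: insert c.com -> 10.0.0.1 (expiry=47+11=58). clock=47
Op 30: insert e.com -> 10.0.0.2 (expiry=47+13=60). clock=47
Final cache (unexpired): {a.com,b.com,c.com,d.com,e.com} -> size=5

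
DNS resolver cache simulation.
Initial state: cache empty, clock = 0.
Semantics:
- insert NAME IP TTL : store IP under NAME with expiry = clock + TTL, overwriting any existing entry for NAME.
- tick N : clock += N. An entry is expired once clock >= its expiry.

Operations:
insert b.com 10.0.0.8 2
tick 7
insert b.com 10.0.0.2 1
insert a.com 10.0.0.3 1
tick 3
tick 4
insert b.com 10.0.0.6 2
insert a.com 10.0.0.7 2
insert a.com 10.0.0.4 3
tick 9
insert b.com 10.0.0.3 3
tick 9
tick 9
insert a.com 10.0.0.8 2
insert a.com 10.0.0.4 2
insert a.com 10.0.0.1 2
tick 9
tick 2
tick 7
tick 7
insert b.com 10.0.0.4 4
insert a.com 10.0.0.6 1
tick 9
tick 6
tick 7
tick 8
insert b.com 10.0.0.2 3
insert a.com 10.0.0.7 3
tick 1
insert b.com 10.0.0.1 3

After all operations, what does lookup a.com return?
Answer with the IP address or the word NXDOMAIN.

Answer: 10.0.0.7

Derivation:
Op 1: insert b.com -> 10.0.0.8 (expiry=0+2=2). clock=0
Op 2: tick 7 -> clock=7. purged={b.com}
Op 3: insert b.com -> 10.0.0.2 (expiry=7+1=8). clock=7
Op 4: insert a.com -> 10.0.0.3 (expiry=7+1=8). clock=7
Op 5: tick 3 -> clock=10. purged={a.com,b.com}
Op 6: tick 4 -> clock=14.
Op 7: insert b.com -> 10.0.0.6 (expiry=14+2=16). clock=14
Op 8: insert a.com -> 10.0.0.7 (expiry=14+2=16). clock=14
Op 9: insert a.com -> 10.0.0.4 (expiry=14+3=17). clock=14
Op 10: tick 9 -> clock=23. purged={a.com,b.com}
Op 11: insert b.com -> 10.0.0.3 (expiry=23+3=26). clock=23
Op 12: tick 9 -> clock=32. purged={b.com}
Op 13: tick 9 -> clock=41.
Op 14: insert a.com -> 10.0.0.8 (expiry=41+2=43). clock=41
Op 15: insert a.com -> 10.0.0.4 (expiry=41+2=43). clock=41
Op 16: insert a.com -> 10.0.0.1 (expiry=41+2=43). clock=41
Op 17: tick 9 -> clock=50. purged={a.com}
Op 18: tick 2 -> clock=52.
Op 19: tick 7 -> clock=59.
Op 20: tick 7 -> clock=66.
Op 21: insert b.com -> 10.0.0.4 (expiry=66+4=70). clock=66
Op 22: insert a.com -> 10.0.0.6 (expiry=66+1=67). clock=66
Op 23: tick 9 -> clock=75. purged={a.com,b.com}
Op 24: tick 6 -> clock=81.
Op 25: tick 7 -> clock=88.
Op 26: tick 8 -> clock=96.
Op 27: insert b.com -> 10.0.0.2 (expiry=96+3=99). clock=96
Op 28: insert a.com -> 10.0.0.7 (expiry=96+3=99). clock=96
Op 29: tick 1 -> clock=97.
Op 30: insert b.com -> 10.0.0.1 (expiry=97+3=100). clock=97
lookup a.com: present, ip=10.0.0.7 expiry=99 > clock=97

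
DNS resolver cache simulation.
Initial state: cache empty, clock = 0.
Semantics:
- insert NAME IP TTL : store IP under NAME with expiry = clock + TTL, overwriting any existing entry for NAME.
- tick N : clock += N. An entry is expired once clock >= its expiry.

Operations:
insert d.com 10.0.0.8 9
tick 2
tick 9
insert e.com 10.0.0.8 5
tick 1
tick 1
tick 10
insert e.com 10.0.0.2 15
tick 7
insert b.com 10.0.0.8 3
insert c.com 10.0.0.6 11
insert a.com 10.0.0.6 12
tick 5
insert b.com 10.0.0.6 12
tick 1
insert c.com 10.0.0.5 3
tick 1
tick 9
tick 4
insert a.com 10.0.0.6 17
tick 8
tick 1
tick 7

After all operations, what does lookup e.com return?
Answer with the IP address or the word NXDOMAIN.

Answer: NXDOMAIN

Derivation:
Op 1: insert d.com -> 10.0.0.8 (expiry=0+9=9). clock=0
Op 2: tick 2 -> clock=2.
Op 3: tick 9 -> clock=11. purged={d.com}
Op 4: insert e.com -> 10.0.0.8 (expiry=11+5=16). clock=11
Op 5: tick 1 -> clock=12.
Op 6: tick 1 -> clock=13.
Op 7: tick 10 -> clock=23. purged={e.com}
Op 8: insert e.com -> 10.0.0.2 (expiry=23+15=38). clock=23
Op 9: tick 7 -> clock=30.
Op 10: insert b.com -> 10.0.0.8 (expiry=30+3=33). clock=30
Op 11: insert c.com -> 10.0.0.6 (expiry=30+11=41). clock=30
Op 12: insert a.com -> 10.0.0.6 (expiry=30+12=42). clock=30
Op 13: tick 5 -> clock=35. purged={b.com}
Op 14: insert b.com -> 10.0.0.6 (expiry=35+12=47). clock=35
Op 15: tick 1 -> clock=36.
Op 16: insert c.com -> 10.0.0.5 (expiry=36+3=39). clock=36
Op 17: tick 1 -> clock=37.
Op 18: tick 9 -> clock=46. purged={a.com,c.com,e.com}
Op 19: tick 4 -> clock=50. purged={b.com}
Op 20: insert a.com -> 10.0.0.6 (expiry=50+17=67). clock=50
Op 21: tick 8 -> clock=58.
Op 22: tick 1 -> clock=59.
Op 23: tick 7 -> clock=66.
lookup e.com: not in cache (expired or never inserted)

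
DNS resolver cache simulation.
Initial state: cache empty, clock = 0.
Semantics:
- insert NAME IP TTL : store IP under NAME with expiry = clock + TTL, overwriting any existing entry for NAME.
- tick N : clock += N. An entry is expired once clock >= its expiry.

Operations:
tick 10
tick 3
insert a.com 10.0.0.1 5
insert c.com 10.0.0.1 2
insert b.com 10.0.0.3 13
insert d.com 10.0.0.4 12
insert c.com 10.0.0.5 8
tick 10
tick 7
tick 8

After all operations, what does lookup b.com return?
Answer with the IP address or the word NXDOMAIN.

Op 1: tick 10 -> clock=10.
Op 2: tick 3 -> clock=13.
Op 3: insert a.com -> 10.0.0.1 (expiry=13+5=18). clock=13
Op 4: insert c.com -> 10.0.0.1 (expiry=13+2=15). clock=13
Op 5: insert b.com -> 10.0.0.3 (expiry=13+13=26). clock=13
Op 6: insert d.com -> 10.0.0.4 (expiry=13+12=25). clock=13
Op 7: insert c.com -> 10.0.0.5 (expiry=13+8=21). clock=13
Op 8: tick 10 -> clock=23. purged={a.com,c.com}
Op 9: tick 7 -> clock=30. purged={b.com,d.com}
Op 10: tick 8 -> clock=38.
lookup b.com: not in cache (expired or never inserted)

Answer: NXDOMAIN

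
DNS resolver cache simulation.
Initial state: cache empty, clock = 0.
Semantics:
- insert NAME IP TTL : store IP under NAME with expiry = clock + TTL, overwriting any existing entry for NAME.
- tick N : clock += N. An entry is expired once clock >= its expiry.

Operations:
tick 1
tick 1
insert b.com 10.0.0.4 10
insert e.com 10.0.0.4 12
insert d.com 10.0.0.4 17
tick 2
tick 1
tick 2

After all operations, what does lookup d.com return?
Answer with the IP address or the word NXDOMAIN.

Answer: 10.0.0.4

Derivation:
Op 1: tick 1 -> clock=1.
Op 2: tick 1 -> clock=2.
Op 3: insert b.com -> 10.0.0.4 (expiry=2+10=12). clock=2
Op 4: insert e.com -> 10.0.0.4 (expiry=2+12=14). clock=2
Op 5: insert d.com -> 10.0.0.4 (expiry=2+17=19). clock=2
Op 6: tick 2 -> clock=4.
Op 7: tick 1 -> clock=5.
Op 8: tick 2 -> clock=7.
lookup d.com: present, ip=10.0.0.4 expiry=19 > clock=7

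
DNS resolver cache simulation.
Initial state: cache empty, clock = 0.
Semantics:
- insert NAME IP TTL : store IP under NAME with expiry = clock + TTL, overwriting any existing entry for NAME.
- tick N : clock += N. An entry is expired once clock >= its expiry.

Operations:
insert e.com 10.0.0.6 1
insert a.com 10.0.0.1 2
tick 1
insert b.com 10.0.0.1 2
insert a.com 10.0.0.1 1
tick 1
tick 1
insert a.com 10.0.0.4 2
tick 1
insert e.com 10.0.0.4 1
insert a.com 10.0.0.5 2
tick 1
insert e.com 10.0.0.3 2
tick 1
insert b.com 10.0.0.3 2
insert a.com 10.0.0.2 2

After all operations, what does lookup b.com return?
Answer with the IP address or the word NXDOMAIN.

Answer: 10.0.0.3

Derivation:
Op 1: insert e.com -> 10.0.0.6 (expiry=0+1=1). clock=0
Op 2: insert a.com -> 10.0.0.1 (expiry=0+2=2). clock=0
Op 3: tick 1 -> clock=1. purged={e.com}
Op 4: insert b.com -> 10.0.0.1 (expiry=1+2=3). clock=1
Op 5: insert a.com -> 10.0.0.1 (expiry=1+1=2). clock=1
Op 6: tick 1 -> clock=2. purged={a.com}
Op 7: tick 1 -> clock=3. purged={b.com}
Op 8: insert a.com -> 10.0.0.4 (expiry=3+2=5). clock=3
Op 9: tick 1 -> clock=4.
Op 10: insert e.com -> 10.0.0.4 (expiry=4+1=5). clock=4
Op 11: insert a.com -> 10.0.0.5 (expiry=4+2=6). clock=4
Op 12: tick 1 -> clock=5. purged={e.com}
Op 13: insert e.com -> 10.0.0.3 (expiry=5+2=7). clock=5
Op 14: tick 1 -> clock=6. purged={a.com}
Op 15: insert b.com -> 10.0.0.3 (expiry=6+2=8). clock=6
Op 16: insert a.com -> 10.0.0.2 (expiry=6+2=8). clock=6
lookup b.com: present, ip=10.0.0.3 expiry=8 > clock=6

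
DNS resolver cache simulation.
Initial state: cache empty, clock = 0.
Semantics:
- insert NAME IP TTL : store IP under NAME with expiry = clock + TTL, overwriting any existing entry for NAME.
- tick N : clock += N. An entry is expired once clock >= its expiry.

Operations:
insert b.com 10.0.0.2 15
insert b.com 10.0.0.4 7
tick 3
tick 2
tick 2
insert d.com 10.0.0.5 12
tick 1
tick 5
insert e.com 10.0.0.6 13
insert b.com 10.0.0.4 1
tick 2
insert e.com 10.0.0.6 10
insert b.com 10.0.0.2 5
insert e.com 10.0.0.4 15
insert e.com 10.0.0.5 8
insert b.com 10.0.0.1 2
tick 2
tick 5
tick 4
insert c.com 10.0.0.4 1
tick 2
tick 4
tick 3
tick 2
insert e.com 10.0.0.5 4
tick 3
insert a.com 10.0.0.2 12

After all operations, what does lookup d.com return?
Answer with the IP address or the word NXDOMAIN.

Answer: NXDOMAIN

Derivation:
Op 1: insert b.com -> 10.0.0.2 (expiry=0+15=15). clock=0
Op 2: insert b.com -> 10.0.0.4 (expiry=0+7=7). clock=0
Op 3: tick 3 -> clock=3.
Op 4: tick 2 -> clock=5.
Op 5: tick 2 -> clock=7. purged={b.com}
Op 6: insert d.com -> 10.0.0.5 (expiry=7+12=19). clock=7
Op 7: tick 1 -> clock=8.
Op 8: tick 5 -> clock=13.
Op 9: insert e.com -> 10.0.0.6 (expiry=13+13=26). clock=13
Op 10: insert b.com -> 10.0.0.4 (expiry=13+1=14). clock=13
Op 11: tick 2 -> clock=15. purged={b.com}
Op 12: insert e.com -> 10.0.0.6 (expiry=15+10=25). clock=15
Op 13: insert b.com -> 10.0.0.2 (expiry=15+5=20). clock=15
Op 14: insert e.com -> 10.0.0.4 (expiry=15+15=30). clock=15
Op 15: insert e.com -> 10.0.0.5 (expiry=15+8=23). clock=15
Op 16: insert b.com -> 10.0.0.1 (expiry=15+2=17). clock=15
Op 17: tick 2 -> clock=17. purged={b.com}
Op 18: tick 5 -> clock=22. purged={d.com}
Op 19: tick 4 -> clock=26. purged={e.com}
Op 20: insert c.com -> 10.0.0.4 (expiry=26+1=27). clock=26
Op 21: tick 2 -> clock=28. purged={c.com}
Op 22: tick 4 -> clock=32.
Op 23: tick 3 -> clock=35.
Op 24: tick 2 -> clock=37.
Op 25: insert e.com -> 10.0.0.5 (expiry=37+4=41). clock=37
Op 26: tick 3 -> clock=40.
Op 27: insert a.com -> 10.0.0.2 (expiry=40+12=52). clock=40
lookup d.com: not in cache (expired or never inserted)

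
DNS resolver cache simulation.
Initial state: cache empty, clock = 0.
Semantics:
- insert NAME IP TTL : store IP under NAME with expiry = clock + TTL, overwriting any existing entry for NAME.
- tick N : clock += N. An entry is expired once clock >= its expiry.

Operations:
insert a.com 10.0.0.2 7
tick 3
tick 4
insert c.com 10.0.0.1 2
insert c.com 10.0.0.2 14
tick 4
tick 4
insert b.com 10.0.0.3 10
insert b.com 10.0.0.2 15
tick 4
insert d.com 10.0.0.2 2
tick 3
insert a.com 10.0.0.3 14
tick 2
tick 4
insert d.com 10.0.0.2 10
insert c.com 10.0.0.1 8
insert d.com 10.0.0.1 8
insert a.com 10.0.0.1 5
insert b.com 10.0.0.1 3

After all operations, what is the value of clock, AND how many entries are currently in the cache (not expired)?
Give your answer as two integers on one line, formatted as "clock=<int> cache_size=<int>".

Op 1: insert a.com -> 10.0.0.2 (expiry=0+7=7). clock=0
Op 2: tick 3 -> clock=3.
Op 3: tick 4 -> clock=7. purged={a.com}
Op 4: insert c.com -> 10.0.0.1 (expiry=7+2=9). clock=7
Op 5: insert c.com -> 10.0.0.2 (expiry=7+14=21). clock=7
Op 6: tick 4 -> clock=11.
Op 7: tick 4 -> clock=15.
Op 8: insert b.com -> 10.0.0.3 (expiry=15+10=25). clock=15
Op 9: insert b.com -> 10.0.0.2 (expiry=15+15=30). clock=15
Op 10: tick 4 -> clock=19.
Op 11: insert d.com -> 10.0.0.2 (expiry=19+2=21). clock=19
Op 12: tick 3 -> clock=22. purged={c.com,d.com}
Op 13: insert a.com -> 10.0.0.3 (expiry=22+14=36). clock=22
Op 14: tick 2 -> clock=24.
Op 15: tick 4 -> clock=28.
Op 16: insert d.com -> 10.0.0.2 (expiry=28+10=38). clock=28
Op 17: insert c.com -> 10.0.0.1 (expiry=28+8=36). clock=28
Op 18: insert d.com -> 10.0.0.1 (expiry=28+8=36). clock=28
Op 19: insert a.com -> 10.0.0.1 (expiry=28+5=33). clock=28
Op 20: insert b.com -> 10.0.0.1 (expiry=28+3=31). clock=28
Final clock = 28
Final cache (unexpired): {a.com,b.com,c.com,d.com} -> size=4

Answer: clock=28 cache_size=4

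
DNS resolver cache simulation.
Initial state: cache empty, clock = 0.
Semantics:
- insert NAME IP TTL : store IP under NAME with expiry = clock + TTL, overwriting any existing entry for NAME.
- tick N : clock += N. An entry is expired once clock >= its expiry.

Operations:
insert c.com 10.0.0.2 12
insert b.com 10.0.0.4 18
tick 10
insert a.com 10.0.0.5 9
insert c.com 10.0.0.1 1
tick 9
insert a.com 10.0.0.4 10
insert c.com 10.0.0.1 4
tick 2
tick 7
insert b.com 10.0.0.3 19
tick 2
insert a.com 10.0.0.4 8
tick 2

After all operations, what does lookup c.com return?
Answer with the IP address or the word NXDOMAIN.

Answer: NXDOMAIN

Derivation:
Op 1: insert c.com -> 10.0.0.2 (expiry=0+12=12). clock=0
Op 2: insert b.com -> 10.0.0.4 (expiry=0+18=18). clock=0
Op 3: tick 10 -> clock=10.
Op 4: insert a.com -> 10.0.0.5 (expiry=10+9=19). clock=10
Op 5: insert c.com -> 10.0.0.1 (expiry=10+1=11). clock=10
Op 6: tick 9 -> clock=19. purged={a.com,b.com,c.com}
Op 7: insert a.com -> 10.0.0.4 (expiry=19+10=29). clock=19
Op 8: insert c.com -> 10.0.0.1 (expiry=19+4=23). clock=19
Op 9: tick 2 -> clock=21.
Op 10: tick 7 -> clock=28. purged={c.com}
Op 11: insert b.com -> 10.0.0.3 (expiry=28+19=47). clock=28
Op 12: tick 2 -> clock=30. purged={a.com}
Op 13: insert a.com -> 10.0.0.4 (expiry=30+8=38). clock=30
Op 14: tick 2 -> clock=32.
lookup c.com: not in cache (expired or never inserted)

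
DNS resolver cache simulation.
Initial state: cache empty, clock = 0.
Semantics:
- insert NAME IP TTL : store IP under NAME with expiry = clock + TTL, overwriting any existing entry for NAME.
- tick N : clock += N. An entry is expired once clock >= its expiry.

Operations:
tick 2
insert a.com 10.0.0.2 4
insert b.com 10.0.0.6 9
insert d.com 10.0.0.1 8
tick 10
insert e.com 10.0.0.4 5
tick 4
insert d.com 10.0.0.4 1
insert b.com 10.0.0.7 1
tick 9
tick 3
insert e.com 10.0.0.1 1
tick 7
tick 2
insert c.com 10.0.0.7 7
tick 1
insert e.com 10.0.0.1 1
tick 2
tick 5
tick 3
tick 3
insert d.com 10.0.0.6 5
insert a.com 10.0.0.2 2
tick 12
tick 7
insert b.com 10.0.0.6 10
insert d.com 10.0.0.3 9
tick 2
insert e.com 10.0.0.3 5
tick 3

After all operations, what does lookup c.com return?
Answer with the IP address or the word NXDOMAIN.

Op 1: tick 2 -> clock=2.
Op 2: insert a.com -> 10.0.0.2 (expiry=2+4=6). clock=2
Op 3: insert b.com -> 10.0.0.6 (expiry=2+9=11). clock=2
Op 4: insert d.com -> 10.0.0.1 (expiry=2+8=10). clock=2
Op 5: tick 10 -> clock=12. purged={a.com,b.com,d.com}
Op 6: insert e.com -> 10.0.0.4 (expiry=12+5=17). clock=12
Op 7: tick 4 -> clock=16.
Op 8: insert d.com -> 10.0.0.4 (expiry=16+1=17). clock=16
Op 9: insert b.com -> 10.0.0.7 (expiry=16+1=17). clock=16
Op 10: tick 9 -> clock=25. purged={b.com,d.com,e.com}
Op 11: tick 3 -> clock=28.
Op 12: insert e.com -> 10.0.0.1 (expiry=28+1=29). clock=28
Op 13: tick 7 -> clock=35. purged={e.com}
Op 14: tick 2 -> clock=37.
Op 15: insert c.com -> 10.0.0.7 (expiry=37+7=44). clock=37
Op 16: tick 1 -> clock=38.
Op 17: insert e.com -> 10.0.0.1 (expiry=38+1=39). clock=38
Op 18: tick 2 -> clock=40. purged={e.com}
Op 19: tick 5 -> clock=45. purged={c.com}
Op 20: tick 3 -> clock=48.
Op 21: tick 3 -> clock=51.
Op 22: insert d.com -> 10.0.0.6 (expiry=51+5=56). clock=51
Op 23: insert a.com -> 10.0.0.2 (expiry=51+2=53). clock=51
Op 24: tick 12 -> clock=63. purged={a.com,d.com}
Op 25: tick 7 -> clock=70.
Op 26: insert b.com -> 10.0.0.6 (expiry=70+10=80). clock=70
Op 27: insert d.com -> 10.0.0.3 (expiry=70+9=79). clock=70
Op 28: tick 2 -> clock=72.
Op 29: insert e.com -> 10.0.0.3 (expiry=72+5=77). clock=72
Op 30: tick 3 -> clock=75.
lookup c.com: not in cache (expired or never inserted)

Answer: NXDOMAIN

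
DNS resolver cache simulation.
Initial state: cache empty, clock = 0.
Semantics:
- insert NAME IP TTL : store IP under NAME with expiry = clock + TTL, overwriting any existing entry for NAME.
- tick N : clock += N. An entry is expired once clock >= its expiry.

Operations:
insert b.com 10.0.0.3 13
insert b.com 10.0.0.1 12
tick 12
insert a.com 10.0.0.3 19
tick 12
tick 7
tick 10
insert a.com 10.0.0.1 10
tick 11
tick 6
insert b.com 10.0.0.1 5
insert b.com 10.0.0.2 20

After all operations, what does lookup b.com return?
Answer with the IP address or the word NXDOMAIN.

Op 1: insert b.com -> 10.0.0.3 (expiry=0+13=13). clock=0
Op 2: insert b.com -> 10.0.0.1 (expiry=0+12=12). clock=0
Op 3: tick 12 -> clock=12. purged={b.com}
Op 4: insert a.com -> 10.0.0.3 (expiry=12+19=31). clock=12
Op 5: tick 12 -> clock=24.
Op 6: tick 7 -> clock=31. purged={a.com}
Op 7: tick 10 -> clock=41.
Op 8: insert a.com -> 10.0.0.1 (expiry=41+10=51). clock=41
Op 9: tick 11 -> clock=52. purged={a.com}
Op 10: tick 6 -> clock=58.
Op 11: insert b.com -> 10.0.0.1 (expiry=58+5=63). clock=58
Op 12: insert b.com -> 10.0.0.2 (expiry=58+20=78). clock=58
lookup b.com: present, ip=10.0.0.2 expiry=78 > clock=58

Answer: 10.0.0.2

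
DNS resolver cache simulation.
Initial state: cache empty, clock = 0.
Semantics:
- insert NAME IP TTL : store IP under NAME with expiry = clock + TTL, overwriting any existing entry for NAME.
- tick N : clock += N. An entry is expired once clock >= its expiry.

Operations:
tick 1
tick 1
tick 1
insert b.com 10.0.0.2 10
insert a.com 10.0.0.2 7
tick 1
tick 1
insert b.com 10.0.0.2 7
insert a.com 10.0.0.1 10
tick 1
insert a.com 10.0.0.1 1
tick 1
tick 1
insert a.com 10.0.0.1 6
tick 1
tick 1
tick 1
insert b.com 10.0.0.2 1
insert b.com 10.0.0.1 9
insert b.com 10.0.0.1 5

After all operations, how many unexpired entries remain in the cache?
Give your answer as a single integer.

Op 1: tick 1 -> clock=1.
Op 2: tick 1 -> clock=2.
Op 3: tick 1 -> clock=3.
Op 4: insert b.com -> 10.0.0.2 (expiry=3+10=13). clock=3
Op 5: insert a.com -> 10.0.0.2 (expiry=3+7=10). clock=3
Op 6: tick 1 -> clock=4.
Op 7: tick 1 -> clock=5.
Op 8: insert b.com -> 10.0.0.2 (expiry=5+7=12). clock=5
Op 9: insert a.com -> 10.0.0.1 (expiry=5+10=15). clock=5
Op 10: tick 1 -> clock=6.
Op 11: insert a.com -> 10.0.0.1 (expiry=6+1=7). clock=6
Op 12: tick 1 -> clock=7. purged={a.com}
Op 13: tick 1 -> clock=8.
Op 14: insert a.com -> 10.0.0.1 (expiry=8+6=14). clock=8
Op 15: tick 1 -> clock=9.
Op 16: tick 1 -> clock=10.
Op 17: tick 1 -> clock=11.
Op 18: insert b.com -> 10.0.0.2 (expiry=11+1=12). clock=11
Op 19: insert b.com -> 10.0.0.1 (expiry=11+9=20). clock=11
Op 20: insert b.com -> 10.0.0.1 (expiry=11+5=16). clock=11
Final cache (unexpired): {a.com,b.com} -> size=2

Answer: 2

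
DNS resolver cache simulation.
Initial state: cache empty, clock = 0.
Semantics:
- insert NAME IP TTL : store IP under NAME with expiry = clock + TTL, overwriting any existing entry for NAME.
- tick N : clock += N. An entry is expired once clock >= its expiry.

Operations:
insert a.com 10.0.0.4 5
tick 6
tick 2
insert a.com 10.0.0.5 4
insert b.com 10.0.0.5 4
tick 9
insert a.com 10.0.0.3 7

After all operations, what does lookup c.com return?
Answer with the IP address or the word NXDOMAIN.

Op 1: insert a.com -> 10.0.0.4 (expiry=0+5=5). clock=0
Op 2: tick 6 -> clock=6. purged={a.com}
Op 3: tick 2 -> clock=8.
Op 4: insert a.com -> 10.0.0.5 (expiry=8+4=12). clock=8
Op 5: insert b.com -> 10.0.0.5 (expiry=8+4=12). clock=8
Op 6: tick 9 -> clock=17. purged={a.com,b.com}
Op 7: insert a.com -> 10.0.0.3 (expiry=17+7=24). clock=17
lookup c.com: not in cache (expired or never inserted)

Answer: NXDOMAIN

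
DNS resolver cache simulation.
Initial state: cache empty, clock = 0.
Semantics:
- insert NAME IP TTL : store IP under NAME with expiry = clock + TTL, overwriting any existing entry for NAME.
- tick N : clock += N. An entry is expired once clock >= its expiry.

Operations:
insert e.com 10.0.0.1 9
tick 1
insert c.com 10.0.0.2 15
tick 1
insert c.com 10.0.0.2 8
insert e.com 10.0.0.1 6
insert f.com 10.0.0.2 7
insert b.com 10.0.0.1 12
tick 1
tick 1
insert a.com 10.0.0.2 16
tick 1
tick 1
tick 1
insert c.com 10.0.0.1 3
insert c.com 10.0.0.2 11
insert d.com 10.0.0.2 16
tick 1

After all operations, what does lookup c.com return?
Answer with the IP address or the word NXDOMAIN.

Op 1: insert e.com -> 10.0.0.1 (expiry=0+9=9). clock=0
Op 2: tick 1 -> clock=1.
Op 3: insert c.com -> 10.0.0.2 (expiry=1+15=16). clock=1
Op 4: tick 1 -> clock=2.
Op 5: insert c.com -> 10.0.0.2 (expiry=2+8=10). clock=2
Op 6: insert e.com -> 10.0.0.1 (expiry=2+6=8). clock=2
Op 7: insert f.com -> 10.0.0.2 (expiry=2+7=9). clock=2
Op 8: insert b.com -> 10.0.0.1 (expiry=2+12=14). clock=2
Op 9: tick 1 -> clock=3.
Op 10: tick 1 -> clock=4.
Op 11: insert a.com -> 10.0.0.2 (expiry=4+16=20). clock=4
Op 12: tick 1 -> clock=5.
Op 13: tick 1 -> clock=6.
Op 14: tick 1 -> clock=7.
Op 15: insert c.com -> 10.0.0.1 (expiry=7+3=10). clock=7
Op 16: insert c.com -> 10.0.0.2 (expiry=7+11=18). clock=7
Op 17: insert d.com -> 10.0.0.2 (expiry=7+16=23). clock=7
Op 18: tick 1 -> clock=8. purged={e.com}
lookup c.com: present, ip=10.0.0.2 expiry=18 > clock=8

Answer: 10.0.0.2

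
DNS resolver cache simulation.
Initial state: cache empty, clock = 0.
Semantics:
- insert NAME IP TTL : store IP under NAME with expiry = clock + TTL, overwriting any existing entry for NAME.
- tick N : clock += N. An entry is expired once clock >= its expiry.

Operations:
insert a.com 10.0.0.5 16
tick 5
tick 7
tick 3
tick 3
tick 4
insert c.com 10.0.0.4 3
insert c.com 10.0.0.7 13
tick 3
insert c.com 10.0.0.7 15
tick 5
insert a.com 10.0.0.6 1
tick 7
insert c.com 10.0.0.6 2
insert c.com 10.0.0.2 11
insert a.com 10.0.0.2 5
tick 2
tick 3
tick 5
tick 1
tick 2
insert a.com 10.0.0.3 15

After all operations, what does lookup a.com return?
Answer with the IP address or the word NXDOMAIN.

Answer: 10.0.0.3

Derivation:
Op 1: insert a.com -> 10.0.0.5 (expiry=0+16=16). clock=0
Op 2: tick 5 -> clock=5.
Op 3: tick 7 -> clock=12.
Op 4: tick 3 -> clock=15.
Op 5: tick 3 -> clock=18. purged={a.com}
Op 6: tick 4 -> clock=22.
Op 7: insert c.com -> 10.0.0.4 (expiry=22+3=25). clock=22
Op 8: insert c.com -> 10.0.0.7 (expiry=22+13=35). clock=22
Op 9: tick 3 -> clock=25.
Op 10: insert c.com -> 10.0.0.7 (expiry=25+15=40). clock=25
Op 11: tick 5 -> clock=30.
Op 12: insert a.com -> 10.0.0.6 (expiry=30+1=31). clock=30
Op 13: tick 7 -> clock=37. purged={a.com}
Op 14: insert c.com -> 10.0.0.6 (expiry=37+2=39). clock=37
Op 15: insert c.com -> 10.0.0.2 (expiry=37+11=48). clock=37
Op 16: insert a.com -> 10.0.0.2 (expiry=37+5=42). clock=37
Op 17: tick 2 -> clock=39.
Op 18: tick 3 -> clock=42. purged={a.com}
Op 19: tick 5 -> clock=47.
Op 20: tick 1 -> clock=48. purged={c.com}
Op 21: tick 2 -> clock=50.
Op 22: insert a.com -> 10.0.0.3 (expiry=50+15=65). clock=50
lookup a.com: present, ip=10.0.0.3 expiry=65 > clock=50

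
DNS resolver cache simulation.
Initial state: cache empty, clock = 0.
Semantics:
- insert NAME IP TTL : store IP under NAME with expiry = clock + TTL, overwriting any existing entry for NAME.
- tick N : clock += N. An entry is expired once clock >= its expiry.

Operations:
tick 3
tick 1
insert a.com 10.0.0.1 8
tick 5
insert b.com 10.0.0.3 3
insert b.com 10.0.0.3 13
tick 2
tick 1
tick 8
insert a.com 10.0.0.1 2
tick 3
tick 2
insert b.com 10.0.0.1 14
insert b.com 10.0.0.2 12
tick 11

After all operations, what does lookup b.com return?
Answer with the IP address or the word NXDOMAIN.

Answer: 10.0.0.2

Derivation:
Op 1: tick 3 -> clock=3.
Op 2: tick 1 -> clock=4.
Op 3: insert a.com -> 10.0.0.1 (expiry=4+8=12). clock=4
Op 4: tick 5 -> clock=9.
Op 5: insert b.com -> 10.0.0.3 (expiry=9+3=12). clock=9
Op 6: insert b.com -> 10.0.0.3 (expiry=9+13=22). clock=9
Op 7: tick 2 -> clock=11.
Op 8: tick 1 -> clock=12. purged={a.com}
Op 9: tick 8 -> clock=20.
Op 10: insert a.com -> 10.0.0.1 (expiry=20+2=22). clock=20
Op 11: tick 3 -> clock=23. purged={a.com,b.com}
Op 12: tick 2 -> clock=25.
Op 13: insert b.com -> 10.0.0.1 (expiry=25+14=39). clock=25
Op 14: insert b.com -> 10.0.0.2 (expiry=25+12=37). clock=25
Op 15: tick 11 -> clock=36.
lookup b.com: present, ip=10.0.0.2 expiry=37 > clock=36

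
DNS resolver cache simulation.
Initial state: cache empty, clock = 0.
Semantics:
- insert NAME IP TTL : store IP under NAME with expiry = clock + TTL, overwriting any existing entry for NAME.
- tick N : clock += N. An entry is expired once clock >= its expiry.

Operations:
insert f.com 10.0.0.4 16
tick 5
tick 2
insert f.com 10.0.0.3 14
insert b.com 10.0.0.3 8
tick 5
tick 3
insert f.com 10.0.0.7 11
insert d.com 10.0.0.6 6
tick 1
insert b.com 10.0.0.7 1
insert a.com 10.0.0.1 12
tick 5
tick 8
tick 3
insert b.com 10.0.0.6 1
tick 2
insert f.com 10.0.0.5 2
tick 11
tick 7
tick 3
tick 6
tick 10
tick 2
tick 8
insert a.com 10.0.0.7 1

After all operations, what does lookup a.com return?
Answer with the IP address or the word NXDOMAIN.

Answer: 10.0.0.7

Derivation:
Op 1: insert f.com -> 10.0.0.4 (expiry=0+16=16). clock=0
Op 2: tick 5 -> clock=5.
Op 3: tick 2 -> clock=7.
Op 4: insert f.com -> 10.0.0.3 (expiry=7+14=21). clock=7
Op 5: insert b.com -> 10.0.0.3 (expiry=7+8=15). clock=7
Op 6: tick 5 -> clock=12.
Op 7: tick 3 -> clock=15. purged={b.com}
Op 8: insert f.com -> 10.0.0.7 (expiry=15+11=26). clock=15
Op 9: insert d.com -> 10.0.0.6 (expiry=15+6=21). clock=15
Op 10: tick 1 -> clock=16.
Op 11: insert b.com -> 10.0.0.7 (expiry=16+1=17). clock=16
Op 12: insert a.com -> 10.0.0.1 (expiry=16+12=28). clock=16
Op 13: tick 5 -> clock=21. purged={b.com,d.com}
Op 14: tick 8 -> clock=29. purged={a.com,f.com}
Op 15: tick 3 -> clock=32.
Op 16: insert b.com -> 10.0.0.6 (expiry=32+1=33). clock=32
Op 17: tick 2 -> clock=34. purged={b.com}
Op 18: insert f.com -> 10.0.0.5 (expiry=34+2=36). clock=34
Op 19: tick 11 -> clock=45. purged={f.com}
Op 20: tick 7 -> clock=52.
Op 21: tick 3 -> clock=55.
Op 22: tick 6 -> clock=61.
Op 23: tick 10 -> clock=71.
Op 24: tick 2 -> clock=73.
Op 25: tick 8 -> clock=81.
Op 26: insert a.com -> 10.0.0.7 (expiry=81+1=82). clock=81
lookup a.com: present, ip=10.0.0.7 expiry=82 > clock=81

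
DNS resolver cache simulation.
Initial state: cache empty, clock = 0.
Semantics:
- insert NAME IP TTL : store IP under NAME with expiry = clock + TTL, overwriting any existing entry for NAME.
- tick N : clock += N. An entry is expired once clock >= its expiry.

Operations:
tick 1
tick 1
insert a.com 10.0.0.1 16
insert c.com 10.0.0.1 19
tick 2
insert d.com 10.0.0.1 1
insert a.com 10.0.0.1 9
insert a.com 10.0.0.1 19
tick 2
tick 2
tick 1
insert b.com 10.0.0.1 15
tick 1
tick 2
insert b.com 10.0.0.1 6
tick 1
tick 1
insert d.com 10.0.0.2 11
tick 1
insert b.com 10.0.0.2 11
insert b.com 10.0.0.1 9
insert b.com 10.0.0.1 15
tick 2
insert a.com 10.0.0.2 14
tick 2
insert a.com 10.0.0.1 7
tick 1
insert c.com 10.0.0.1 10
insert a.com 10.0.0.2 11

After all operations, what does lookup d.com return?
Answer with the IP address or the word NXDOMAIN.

Op 1: tick 1 -> clock=1.
Op 2: tick 1 -> clock=2.
Op 3: insert a.com -> 10.0.0.1 (expiry=2+16=18). clock=2
Op 4: insert c.com -> 10.0.0.1 (expiry=2+19=21). clock=2
Op 5: tick 2 -> clock=4.
Op 6: insert d.com -> 10.0.0.1 (expiry=4+1=5). clock=4
Op 7: insert a.com -> 10.0.0.1 (expiry=4+9=13). clock=4
Op 8: insert a.com -> 10.0.0.1 (expiry=4+19=23). clock=4
Op 9: tick 2 -> clock=6. purged={d.com}
Op 10: tick 2 -> clock=8.
Op 11: tick 1 -> clock=9.
Op 12: insert b.com -> 10.0.0.1 (expiry=9+15=24). clock=9
Op 13: tick 1 -> clock=10.
Op 14: tick 2 -> clock=12.
Op 15: insert b.com -> 10.0.0.1 (expiry=12+6=18). clock=12
Op 16: tick 1 -> clock=13.
Op 17: tick 1 -> clock=14.
Op 18: insert d.com -> 10.0.0.2 (expiry=14+11=25). clock=14
Op 19: tick 1 -> clock=15.
Op 20: insert b.com -> 10.0.0.2 (expiry=15+11=26). clock=15
Op 21: insert b.com -> 10.0.0.1 (expiry=15+9=24). clock=15
Op 22: insert b.com -> 10.0.0.1 (expiry=15+15=30). clock=15
Op 23: tick 2 -> clock=17.
Op 24: insert a.com -> 10.0.0.2 (expiry=17+14=31). clock=17
Op 25: tick 2 -> clock=19.
Op 26: insert a.com -> 10.0.0.1 (expiry=19+7=26). clock=19
Op 27: tick 1 -> clock=20.
Op 28: insert c.com -> 10.0.0.1 (expiry=20+10=30). clock=20
Op 29: insert a.com -> 10.0.0.2 (expiry=20+11=31). clock=20
lookup d.com: present, ip=10.0.0.2 expiry=25 > clock=20

Answer: 10.0.0.2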